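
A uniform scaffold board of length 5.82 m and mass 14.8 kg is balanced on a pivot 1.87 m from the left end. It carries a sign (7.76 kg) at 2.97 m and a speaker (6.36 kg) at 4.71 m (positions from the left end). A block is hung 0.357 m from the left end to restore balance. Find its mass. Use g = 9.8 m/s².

m ≈ 27.8 kg

About the pivot (at 1.87 m from the left end):
Beam weight: 14.8 × 9.8 = 145 N down at 2.91 m → arm 1.04 m, τ = 145 × 1.04 = 150.8 N·m clockwise.
Sign: 7.76 × 9.8 = 76.05 N down at 2.97 m → arm 1.1 m, τ = 76.05 × 1.1 = 83.66 N·m clockwise.
Speaker: 6.36 × 9.8 = 62.33 N down at 4.71 m → arm 2.84 m, τ = 62.33 × 2.84 = 177 N·m clockwise.
Net moment of known loads = 411.5 N·m clockwise.
An unknown mass m at 0.357 m has arm 1.513 m; its moment is m·g·1.513 counterclockwise.
For rotational equilibrium, m × 9.8 × 1.513 = 411.5, so m = 411.5 / (9.8 × 1.513) = 27.8 kg.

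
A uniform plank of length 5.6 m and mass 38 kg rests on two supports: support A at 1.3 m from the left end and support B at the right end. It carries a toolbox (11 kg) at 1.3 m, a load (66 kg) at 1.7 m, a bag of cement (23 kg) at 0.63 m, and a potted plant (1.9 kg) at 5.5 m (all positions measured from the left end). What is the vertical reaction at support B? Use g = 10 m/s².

R_B ≈ 177 N

Sum moments about support A (its reaction then has zero moment arm).
Beam weight: 38 × 10 = 380 N down at 2.8 m → arm 1.5 m, τ = 380 × 1.5 = 570 N·m clockwise.
Toolbox: acts at the support A, moment arm 0 → no torque.
Load: 66 × 10 = 660 N down at 1.7 m → arm 0.4 m, τ = 660 × 0.4 = 264 N·m clockwise.
Bag of cement: 23 × 10 = 230 N down at 0.63 m → arm 0.67 m, τ = 230 × 0.67 = 154.1 N·m counterclockwise.
Potted plant: 1.9 × 10 = 19 N down at 5.5 m → arm 4.2 m, τ = 19 × 4.2 = 79.8 N·m clockwise.
Net load moment about support A = 759.7 N·m clockwise.
Reaction R at support B is upward at 5.6 m, arm 4.3 m → moment R × 4.3 counterclockwise.
Balancing moments: R × 4.3 = 759.7, giving R = 177 N.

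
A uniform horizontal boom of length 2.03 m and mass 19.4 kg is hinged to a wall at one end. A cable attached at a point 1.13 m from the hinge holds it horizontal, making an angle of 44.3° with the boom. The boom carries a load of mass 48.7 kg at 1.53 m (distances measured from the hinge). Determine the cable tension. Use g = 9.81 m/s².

T ≈ 1170 N

Taking torques about the hinge:
Beam weight: 19.4 × 9.81 = 190.3 N down at 1.015 m → arm 1.015 m, τ = 190.3 × 1.015 = 193.2 N·m clockwise.
Load: 48.7 × 9.81 = 477.7 N down at 1.53 m → arm 1.53 m, τ = 477.7 × 1.53 = 730.9 N·m clockwise.
Total clockwise load moment = 924.1 N·m.
The cable tension T acts at 1.13 m; only its component perpendicular to the boom, T sinθ, produces torque. sin 44.3° = 0.6984.
For rotational equilibrium, T × 1.13 × 0.6984 = 924.1, so T = 924.1 / 0.7892 = 1170 N.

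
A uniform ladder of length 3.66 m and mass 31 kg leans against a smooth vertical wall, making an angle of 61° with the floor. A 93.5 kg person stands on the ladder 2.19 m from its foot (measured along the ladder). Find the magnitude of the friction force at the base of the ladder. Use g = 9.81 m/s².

Take moments about the foot of the ladder.
Ladder weight 31×9.81 = 304.1 N acts at 1.83 m along the ladder; its horizontal arm is 1.83·cos61° = 0.8872 m → τ = 269.8 N·m clockwise.
Person: 93.5×9.81 = 917.2 N at 2.19 m → arm 1.062 m → τ = 974.1 N·m clockwise.
Wall normal N acts horizontally at the top; its moment arm is the height L sinθ = 3.66·sin61° = 3.201 m, counterclockwise.
Setting net torque to zero: N × 3.201 = 1244 → N = 389 N.
ΣFx = 0: friction at the foot balances the wall's push, so f = N_wall = 389 N.

f ≈ 389 N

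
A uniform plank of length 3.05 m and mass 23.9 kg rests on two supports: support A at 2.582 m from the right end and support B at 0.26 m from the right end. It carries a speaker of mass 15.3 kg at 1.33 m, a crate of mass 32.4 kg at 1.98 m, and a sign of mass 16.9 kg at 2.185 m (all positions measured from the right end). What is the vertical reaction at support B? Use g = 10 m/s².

R_B ≈ 304 N

About support A:
Beam weight: 23.9 × 10 = 239 N down at 1.525 m → arm 1.057 m, τ = 239 × 1.057 = 252.6 N·m clockwise.
Speaker: 15.3 × 10 = 153 N down at 1.33 m → arm 1.252 m, τ = 153 × 1.252 = 191.6 N·m clockwise.
Crate: 32.4 × 10 = 324 N down at 1.98 m → arm 0.602 m, τ = 324 × 0.602 = 195 N·m clockwise.
Sign: 16.9 × 10 = 169 N down at 2.185 m → arm 0.397 m, τ = 169 × 0.397 = 67.09 N·m clockwise.
Net load moment about support A = 706.3 N·m clockwise.
Reaction R at support B is upward at 0.26 m, arm 2.322 m → moment R × 2.322 counterclockwise.
For rotational equilibrium, R × 2.322 = 706.3, so R = 304 N.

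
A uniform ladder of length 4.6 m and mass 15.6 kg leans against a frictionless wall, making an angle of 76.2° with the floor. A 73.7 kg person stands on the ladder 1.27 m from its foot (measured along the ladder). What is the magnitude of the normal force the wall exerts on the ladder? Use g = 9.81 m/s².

N_wall ≈ 67.8 N

Sum moments about the foot of the ladder (the floor normal and friction both act there and drop out).
Ladder weight 15.6×9.81 = 153 N acts at 2.3 m along the ladder; its horizontal arm is 2.3·cos76.2° = 0.5486 m → τ = 83.94 N·m clockwise.
Person: 73.7×9.81 = 723 N at 1.27 m → arm 0.3029 m → τ = 219 N·m clockwise.
Wall normal N acts horizontally at the top; its moment arm is the height L sinθ = 4.6·sin76.2° = 4.467 m, counterclockwise.
Στ = 0 ⇒ N × 4.467 = 302.9 ⇒ N = 67.8 N.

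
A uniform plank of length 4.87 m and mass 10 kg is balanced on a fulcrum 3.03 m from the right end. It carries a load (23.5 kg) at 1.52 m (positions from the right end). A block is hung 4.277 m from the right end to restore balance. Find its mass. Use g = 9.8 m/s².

About the fulcrum (at 3.03 m from the right end):
Beam weight: 10 × 9.8 = 98 N down at 2.435 m → arm 0.595 m, τ = 98 × 0.595 = 58.31 N·m clockwise.
Load: 23.5 × 9.8 = 230.3 N down at 1.52 m → arm 1.51 m, τ = 230.3 × 1.51 = 347.8 N·m clockwise.
Net moment of known loads = 406.1 N·m clockwise.
An unknown mass m at 4.277 m has arm 1.247 m; its moment is m·g·1.247 counterclockwise.
Balancing moments: m × 9.8 × 1.247 = 406.1, giving m = 406.1 / (9.8 × 1.247) = 33.2 kg.

m ≈ 33.2 kg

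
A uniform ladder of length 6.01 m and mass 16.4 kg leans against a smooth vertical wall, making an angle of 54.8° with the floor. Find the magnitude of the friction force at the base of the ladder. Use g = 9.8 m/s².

Taking torques about the foot of the ladder:
Ladder weight 16.4×9.8 = 160.7 N acts at 3.005 m along the ladder; its horizontal arm is 3.005·cos54.8° = 1.732 m → τ = 278.3 N·m clockwise.
Wall normal N acts horizontally at the top; its moment arm is the height L sinθ = 6.01·sin54.8° = 4.911 m, counterclockwise.
Setting net torque to zero: N × 4.911 = 278.3 → N = 56.7 N.
ΣFx = 0: friction at the foot balances the wall's push, so f = N_wall = 56.7 N.

f ≈ 56.7 N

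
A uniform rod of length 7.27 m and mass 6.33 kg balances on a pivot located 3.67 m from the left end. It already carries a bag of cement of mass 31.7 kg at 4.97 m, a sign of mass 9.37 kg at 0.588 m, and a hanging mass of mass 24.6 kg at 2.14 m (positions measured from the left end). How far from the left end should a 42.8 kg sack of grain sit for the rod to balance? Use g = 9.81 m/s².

Sum moments about the pivot (at 3.67 m from the left end) (the support reaction has zero arm there).
Beam weight: 6.33 × 9.81 = 62.1 N down at 3.635 m → arm 0.035 m, τ = 62.1 × 0.035 = 2.174 N·m counterclockwise.
Bag of cement: 31.7 × 9.81 = 311 N down at 4.97 m → arm 1.3 m, τ = 311 × 1.3 = 404.3 N·m clockwise.
Sign: 9.37 × 9.81 = 91.92 N down at 0.588 m → arm 3.082 m, τ = 91.92 × 3.082 = 283.3 N·m counterclockwise.
Hanging mass: 24.6 × 9.81 = 241.3 N down at 2.14 m → arm 1.53 m, τ = 241.3 × 1.53 = 369.2 N·m counterclockwise.
Net moment of existing loads = 250.4 N·m counterclockwise.
The sack of grain weighs 42.8 × 9.81 = 419.9 N and must supply an equal clockwise moment, so its lever arm about the pivot is 250.4 / 419.9 = 0.596 m.
That puts it at 3.67 + 0.596 = 4.27 m from the left end.

x ≈ 4.27 m from the left end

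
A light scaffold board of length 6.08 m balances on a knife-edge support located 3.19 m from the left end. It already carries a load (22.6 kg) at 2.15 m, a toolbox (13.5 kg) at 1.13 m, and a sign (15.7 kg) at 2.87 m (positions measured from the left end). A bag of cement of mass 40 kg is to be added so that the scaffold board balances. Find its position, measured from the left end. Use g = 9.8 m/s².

x ≈ 4.6 m from the left end

Choose the knife-edge support (at 3.19 m from the left end) as the axis so the support reaction has zero arm there.
Load: 22.6 × 9.8 = 221.5 N down at 2.15 m → arm 1.04 m, τ = 221.5 × 1.04 = 230.4 N·m counterclockwise.
Toolbox: 13.5 × 9.8 = 132.3 N down at 1.13 m → arm 2.06 m, τ = 132.3 × 2.06 = 272.5 N·m counterclockwise.
Sign: 15.7 × 9.8 = 153.9 N down at 2.87 m → arm 0.32 m, τ = 153.9 × 0.32 = 49.25 N·m counterclockwise.
Net moment of existing loads = 552.1 N·m counterclockwise.
The bag of cement weighs 40 × 9.8 = 392 N and must supply an equal clockwise moment, so its lever arm about the knife-edge support is 552.1 / 392 = 1.41 m.
That puts it at 3.19 + 1.41 = 4.6 m from the left end.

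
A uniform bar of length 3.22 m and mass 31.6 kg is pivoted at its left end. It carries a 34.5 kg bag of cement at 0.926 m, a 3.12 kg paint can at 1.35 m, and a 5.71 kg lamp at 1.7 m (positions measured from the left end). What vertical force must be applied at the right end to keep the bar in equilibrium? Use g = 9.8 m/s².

About the left end:
Beam weight: 31.6 × 9.8 = 309.7 N down at 1.61 m → arm 1.61 m, τ = 309.7 × 1.61 = 498.6 N·m clockwise.
Bag of cement: 34.5 × 9.8 = 338.1 N down at 0.926 m → arm 0.926 m, τ = 338.1 × 0.926 = 313.1 N·m clockwise.
Paint can: 3.12 × 9.8 = 30.58 N down at 1.35 m → arm 1.35 m, τ = 30.58 × 1.35 = 41.28 N·m clockwise.
Lamp: 5.71 × 9.8 = 55.96 N down at 1.7 m → arm 1.7 m, τ = 55.96 × 1.7 = 95.13 N·m clockwise.
Net moment of the loads = 948.1 N·m clockwise.
The upward force F acts at the right end, arm 3.22 m, giving F × 3.22 counterclockwise.
Setting net torque to zero: F × 3.22 = 948.1 → F = 948.1 / 3.22 = 294 N.

F ≈ 294 N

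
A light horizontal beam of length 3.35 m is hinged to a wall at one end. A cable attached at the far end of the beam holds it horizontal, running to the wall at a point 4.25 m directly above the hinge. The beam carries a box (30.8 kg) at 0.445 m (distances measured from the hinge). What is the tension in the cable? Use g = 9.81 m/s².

Taking torques about the hinge:
Box: 30.8 × 9.81 = 302.1 N down at 0.445 m → arm 0.445 m, τ = 302.1 × 0.445 = 134.4 N·m clockwise.
Total clockwise load moment = 134.4 N·m.
The cable tension T acts at 3.35 m; only its component perpendicular to the beam, T sinθ, produces torque. sinθ = h/√(h²+d²) = 4.25/√(4.25²+3.35²) = 0.7854.
Στ = 0 ⇒ T × 3.35 × 0.7854 = 134.4 ⇒ T = 134.4 / 2.631 = 51.1 N.

T ≈ 51.1 N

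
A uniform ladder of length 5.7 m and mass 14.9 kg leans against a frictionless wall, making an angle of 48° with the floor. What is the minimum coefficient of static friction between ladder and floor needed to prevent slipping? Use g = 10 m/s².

About the foot of the ladder:
Ladder weight 14.9×10 = 149 N acts at 2.85 m along the ladder; its horizontal arm is 2.85·cos48° = 1.907 m → τ = 284.1 N·m clockwise.
Wall normal N acts horizontally at the top; its moment arm is the height L sinθ = 5.7·sin48° = 4.236 m, counterclockwise.
Balancing moments: N × 4.236 = 284.1, giving N = 67.07 N.
ΣFx = 0 ⇒ f = N_wall = 67.07 N. ΣFy = 0 ⇒ N_floor = 149 N.
μ_min = f / N_floor = 67.07 / 149 = 0.45.

μ_min ≈ 0.45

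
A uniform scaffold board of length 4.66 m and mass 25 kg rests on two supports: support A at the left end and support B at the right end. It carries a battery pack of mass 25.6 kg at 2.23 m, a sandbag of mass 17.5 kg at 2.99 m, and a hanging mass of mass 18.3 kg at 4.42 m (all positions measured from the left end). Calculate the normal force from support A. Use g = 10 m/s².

R_A ≈ 331 N

About support B:
Beam weight: 25 × 10 = 250 N down at 2.33 m → arm 2.33 m, τ = 250 × 2.33 = 582.5 N·m counterclockwise.
Battery pack: 25.6 × 10 = 256 N down at 2.23 m → arm 2.43 m, τ = 256 × 2.43 = 622.1 N·m counterclockwise.
Sandbag: 17.5 × 10 = 175 N down at 2.99 m → arm 1.67 m, τ = 175 × 1.67 = 292.2 N·m counterclockwise.
Hanging mass: 18.3 × 10 = 183 N down at 4.42 m → arm 0.24 m, τ = 183 × 0.24 = 43.92 N·m counterclockwise.
Net load moment about support B = 1541 N·m counterclockwise.
Reaction R at support A is upward at 0 m, arm 4.66 m → moment R × 4.66 clockwise.
Balancing moments: R × 4.66 = 1541, giving R = 331 N.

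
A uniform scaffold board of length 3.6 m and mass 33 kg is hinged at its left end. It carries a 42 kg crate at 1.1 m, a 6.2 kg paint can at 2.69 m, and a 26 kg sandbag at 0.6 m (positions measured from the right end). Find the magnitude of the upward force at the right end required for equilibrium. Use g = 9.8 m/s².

F ≈ 675 N

About the left end:
Beam weight: 33 × 9.8 = 323.4 N down at 1.8 m → arm 1.8 m, τ = 323.4 × 1.8 = 582.1 N·m clockwise.
Crate: 42 × 9.8 = 411.6 N down at 1.1 m → arm 2.5 m, τ = 411.6 × 2.5 = 1029 N·m clockwise.
Paint can: 6.2 × 9.8 = 60.76 N down at 2.69 m → arm 0.91 m, τ = 60.76 × 0.91 = 55.29 N·m clockwise.
Sandbag: 26 × 9.8 = 254.8 N down at 0.6 m → arm 3 m, τ = 254.8 × 3 = 764.4 N·m clockwise.
Net moment of the loads = 2431 N·m clockwise.
The upward force F acts at the right end, arm 3.6 m, giving F × 3.6 counterclockwise.
Στ = 0 ⇒ F × 3.6 = 2431 ⇒ F = 2431 / 3.6 = 675 N.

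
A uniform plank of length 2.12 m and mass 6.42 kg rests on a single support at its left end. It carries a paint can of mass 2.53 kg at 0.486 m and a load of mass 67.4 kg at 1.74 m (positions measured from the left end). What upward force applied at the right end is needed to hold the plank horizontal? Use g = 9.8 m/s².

F ≈ 579 N

Taking torques about the left end:
Beam weight: 6.42 × 9.8 = 62.92 N down at 1.06 m → arm 1.06 m, τ = 62.92 × 1.06 = 66.7 N·m clockwise.
Paint can: 2.53 × 9.8 = 24.79 N down at 0.486 m → arm 0.486 m, τ = 24.79 × 0.486 = 12.05 N·m clockwise.
Load: 67.4 × 9.8 = 660.5 N down at 1.74 m → arm 1.74 m, τ = 660.5 × 1.74 = 1149 N·m clockwise.
Net moment of the loads = 1228 N·m clockwise.
The upward force F acts at the right end, arm 2.12 m, giving F × 2.12 counterclockwise.
Balancing moments: F × 2.12 = 1228, giving F = 1228 / 2.12 = 579 N.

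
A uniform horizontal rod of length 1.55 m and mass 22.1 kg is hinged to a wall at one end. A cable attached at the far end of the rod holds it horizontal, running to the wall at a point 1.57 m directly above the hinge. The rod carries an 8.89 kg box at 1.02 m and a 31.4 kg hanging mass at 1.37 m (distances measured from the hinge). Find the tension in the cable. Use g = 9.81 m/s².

T ≈ 616 N

Taking torques about the hinge:
Beam weight: 22.1 × 9.81 = 216.8 N down at 0.775 m → arm 0.775 m, τ = 216.8 × 0.775 = 168 N·m clockwise.
Box: 8.89 × 9.81 = 87.21 N down at 1.02 m → arm 1.02 m, τ = 87.21 × 1.02 = 88.95 N·m clockwise.
Hanging mass: 31.4 × 9.81 = 308 N down at 1.37 m → arm 1.37 m, τ = 308 × 1.37 = 422 N·m clockwise.
Total clockwise load moment = 679 N·m.
The cable tension T acts at 1.55 m; only its component perpendicular to the rod, T sinθ, produces torque. sinθ = h/√(h²+d²) = 1.57/√(1.57²+1.55²) = 0.7116.
Στ = 0 ⇒ T × 1.55 × 0.7116 = 679 ⇒ T = 679 / 1.103 = 616 N.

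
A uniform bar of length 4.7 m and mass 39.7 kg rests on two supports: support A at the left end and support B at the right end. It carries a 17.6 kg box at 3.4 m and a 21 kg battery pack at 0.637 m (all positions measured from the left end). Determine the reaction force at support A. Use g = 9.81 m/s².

About support B:
Beam weight: 39.7 × 9.81 = 389.5 N down at 2.35 m → arm 2.35 m, τ = 389.5 × 2.35 = 915.3 N·m counterclockwise.
Box: 17.6 × 9.81 = 172.7 N down at 3.4 m → arm 1.3 m, τ = 172.7 × 1.3 = 224.5 N·m counterclockwise.
Battery pack: 21 × 9.81 = 206 N down at 0.637 m → arm 4.063 m, τ = 206 × 4.063 = 837 N·m counterclockwise.
Net load moment about support B = 1977 N·m counterclockwise.
Reaction R at support A is upward at 0 m, arm 4.7 m → moment R × 4.7 clockwise.
Setting net torque to zero: R × 4.7 = 1977 → R = 421 N.

R_A ≈ 421 N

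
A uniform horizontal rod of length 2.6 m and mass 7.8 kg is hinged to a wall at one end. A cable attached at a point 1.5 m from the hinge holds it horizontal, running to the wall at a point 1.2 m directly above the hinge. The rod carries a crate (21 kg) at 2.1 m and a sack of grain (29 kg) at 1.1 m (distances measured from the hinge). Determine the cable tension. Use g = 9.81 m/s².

About the hinge:
Beam weight: 7.8 × 9.81 = 76.52 N down at 1.3 m → arm 1.3 m, τ = 76.52 × 1.3 = 99.48 N·m clockwise.
Crate: 21 × 9.81 = 206 N down at 2.1 m → arm 2.1 m, τ = 206 × 2.1 = 432.6 N·m clockwise.
Sack of grain: 29 × 9.81 = 284.5 N down at 1.1 m → arm 1.1 m, τ = 284.5 × 1.1 = 313 N·m clockwise.
Total clockwise load moment = 845.1 N·m.
The cable tension T acts at 1.5 m; only its component perpendicular to the rod, T sinθ, produces torque. sinθ = h/√(h²+d²) = 1.2/√(1.2²+1.5²) = 0.6247.
Στ = 0 ⇒ T × 1.5 × 0.6247 = 845.1 ⇒ T = 845.1 / 0.9371 = 902 N.

T ≈ 902 N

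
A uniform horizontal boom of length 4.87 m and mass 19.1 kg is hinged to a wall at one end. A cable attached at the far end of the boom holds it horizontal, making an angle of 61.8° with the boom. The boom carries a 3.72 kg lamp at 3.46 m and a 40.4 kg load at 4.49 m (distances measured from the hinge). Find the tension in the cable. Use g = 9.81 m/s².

Take moments about the hinge.
Beam weight: 19.1 × 9.81 = 187.4 N down at 2.435 m → arm 2.435 m, τ = 187.4 × 2.435 = 456.3 N·m clockwise.
Lamp: 3.72 × 9.81 = 36.49 N down at 3.46 m → arm 3.46 m, τ = 36.49 × 3.46 = 126.3 N·m clockwise.
Load: 40.4 × 9.81 = 396.3 N down at 4.49 m → arm 4.49 m, τ = 396.3 × 4.49 = 1779 N·m clockwise.
Total clockwise load moment = 2362 N·m.
The cable tension T acts at 4.87 m; only its component perpendicular to the boom, T sinθ, produces torque. sin 61.8° = 0.8813.
Setting net torque to zero: T × 4.87 × 0.8813 = 2362 → T = 2362 / 4.292 = 550 N.

T ≈ 550 N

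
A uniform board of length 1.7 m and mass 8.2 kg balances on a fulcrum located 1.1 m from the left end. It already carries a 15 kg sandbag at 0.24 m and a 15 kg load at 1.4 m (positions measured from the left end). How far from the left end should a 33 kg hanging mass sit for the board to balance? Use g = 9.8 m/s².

x ≈ 1.42 m from the left end

Choose the fulcrum (at 1.1 m from the left end) as the axis so the support reaction has zero arm there.
Beam weight: 8.2 × 9.8 = 80.36 N down at 0.85 m → arm 0.25 m, τ = 80.36 × 0.25 = 20.09 N·m counterclockwise.
Sandbag: 15 × 9.8 = 147 N down at 0.24 m → arm 0.86 m, τ = 147 × 0.86 = 126.4 N·m counterclockwise.
Load: 15 × 9.8 = 147 N down at 1.4 m → arm 0.3 m, τ = 147 × 0.3 = 44.1 N·m clockwise.
Net moment of existing loads = 102.4 N·m counterclockwise.
The hanging mass weighs 33 × 9.8 = 323.4 N and must supply an equal clockwise moment, so its lever arm about the fulcrum is 102.4 / 323.4 = 0.317 m.
That puts it at 1.1 + 0.317 = 1.42 m from the left end.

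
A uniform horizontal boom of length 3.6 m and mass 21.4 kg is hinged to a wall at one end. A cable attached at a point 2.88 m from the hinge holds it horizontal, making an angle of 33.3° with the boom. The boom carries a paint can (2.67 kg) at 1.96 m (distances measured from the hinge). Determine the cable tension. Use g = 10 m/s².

T ≈ 277 N

About the hinge:
Beam weight: 21.4 × 10 = 214 N down at 1.8 m → arm 1.8 m, τ = 214 × 1.8 = 385.2 N·m clockwise.
Paint can: 2.67 × 10 = 26.7 N down at 1.96 m → arm 1.96 m, τ = 26.7 × 1.96 = 52.33 N·m clockwise.
Total clockwise load moment = 437.5 N·m.
The cable tension T acts at 2.88 m; only its component perpendicular to the boom, T sinθ, produces torque. sin 33.3° = 0.549.
Στ = 0 ⇒ T × 2.88 × 0.549 = 437.5 ⇒ T = 437.5 / 1.581 = 277 N.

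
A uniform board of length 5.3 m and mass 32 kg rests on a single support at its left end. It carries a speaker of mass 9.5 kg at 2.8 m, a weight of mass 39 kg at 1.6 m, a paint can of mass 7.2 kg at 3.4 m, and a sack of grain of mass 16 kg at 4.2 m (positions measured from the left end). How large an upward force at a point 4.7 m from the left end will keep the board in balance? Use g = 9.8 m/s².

Sum moments about the left end (the unknown pivot reaction has zero arm there).
Beam weight: 32 × 9.8 = 313.6 N down at 2.65 m → arm 2.65 m, τ = 313.6 × 2.65 = 831 N·m clockwise.
Speaker: 9.5 × 9.8 = 93.1 N down at 2.8 m → arm 2.8 m, τ = 93.1 × 2.8 = 260.7 N·m clockwise.
Weight: 39 × 9.8 = 382.2 N down at 1.6 m → arm 1.6 m, τ = 382.2 × 1.6 = 611.5 N·m clockwise.
Paint can: 7.2 × 9.8 = 70.56 N down at 3.4 m → arm 3.4 m, τ = 70.56 × 3.4 = 239.9 N·m clockwise.
Sack of grain: 16 × 9.8 = 156.8 N down at 4.2 m → arm 4.2 m, τ = 156.8 × 4.2 = 658.6 N·m clockwise.
Net moment of the loads = 2602 N·m clockwise.
The upward force F acts at a point 4.7 m from the left end, arm 4.7 m, giving F × 4.7 counterclockwise.
Στ = 0 ⇒ F × 4.7 = 2602 ⇒ F = 2602 / 4.7 = 554 N.

F ≈ 554 N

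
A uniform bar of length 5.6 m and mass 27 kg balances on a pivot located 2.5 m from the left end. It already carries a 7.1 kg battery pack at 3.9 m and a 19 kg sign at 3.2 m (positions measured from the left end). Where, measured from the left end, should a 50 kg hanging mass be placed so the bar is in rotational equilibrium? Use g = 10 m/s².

x ≈ 1.87 m from the left end

About the pivot (at 2.5 m from the left end):
Beam weight: 27 × 10 = 270 N down at 2.8 m → arm 0.3 m, τ = 270 × 0.3 = 81 N·m clockwise.
Battery pack: 7.1 × 10 = 71 N down at 3.9 m → arm 1.4 m, τ = 71 × 1.4 = 99.4 N·m clockwise.
Sign: 19 × 10 = 190 N down at 3.2 m → arm 0.7 m, τ = 190 × 0.7 = 133 N·m clockwise.
Net moment of existing loads = 313.4 N·m clockwise.
The hanging mass weighs 50 × 10 = 500 N and must supply an equal counterclockwise moment, so its lever arm about the pivot is 313.4 / 500 = 0.627 m.
That puts it at 2.5 − 0.627 = 1.87 m from the left end.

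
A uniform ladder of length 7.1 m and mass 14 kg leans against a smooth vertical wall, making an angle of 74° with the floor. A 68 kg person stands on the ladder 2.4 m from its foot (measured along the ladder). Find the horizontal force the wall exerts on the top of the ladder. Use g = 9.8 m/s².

Take moments about the foot of the ladder.
Ladder weight 14×9.8 = 137.2 N acts at 3.55 m along the ladder; its horizontal arm is 3.55·cos74° = 0.9785 m → τ = 134.3 N·m clockwise.
Person: 68×9.8 = 666.4 N at 2.4 m → arm 0.6615 m → τ = 440.8 N·m clockwise.
Wall normal N acts horizontally at the top; its moment arm is the height L sinθ = 7.1·sin74° = 6.825 m, counterclockwise.
Balancing moments: N × 6.825 = 575.1, giving N = 84.3 N.

N_wall ≈ 84.3 N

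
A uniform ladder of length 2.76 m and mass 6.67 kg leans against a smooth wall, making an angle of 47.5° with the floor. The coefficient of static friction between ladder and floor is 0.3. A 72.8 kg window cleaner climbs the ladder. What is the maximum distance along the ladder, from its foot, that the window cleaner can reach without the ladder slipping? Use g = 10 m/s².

Choose the foot of the ladder as the axis so the floor normal and friction both act there and drop out.
Ladder weight 6.67×10 = 66.7 N acts at 1.38 m along the ladder; its horizontal arm is 1.38·cos47.5° = 0.9323 m → τ = 62.18 N·m clockwise.
Window cleaner weight 72.8×10 = 728 N at distance d → arm d·cos47.5° → τ = 728·d·0.6756 clockwise.
Wall normal N at the top has arm L sinθ = 2.035 m counterclockwise, so Στ = 0 gives N·2.035 = 62.18 + 491.8·d.
ΣFy = 0 ⇒ N_floor = 794.7 N, so the maximum friction is μ_s·N_floor = 0.3×794.7 = 238.4 N. ΣFx = 0 ⇒ N_wall = f, so at the slipping point N = 238.4 N.
Substituting: 238.4×2.035 = 62.18 + 491.8·d ⇒ d = (485.1 − 62.18) / 491.8 = 0.86 m.

d ≈ 0.86 m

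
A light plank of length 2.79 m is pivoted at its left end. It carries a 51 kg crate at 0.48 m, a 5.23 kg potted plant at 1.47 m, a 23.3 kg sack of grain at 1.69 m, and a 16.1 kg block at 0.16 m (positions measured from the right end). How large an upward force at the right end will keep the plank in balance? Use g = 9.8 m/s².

F ≈ 677 N

About the left end:
Crate: 51 × 9.8 = 499.8 N down at 0.48 m → arm 2.31 m, τ = 499.8 × 2.31 = 1155 N·m clockwise.
Potted plant: 5.23 × 9.8 = 51.25 N down at 1.47 m → arm 1.32 m, τ = 51.25 × 1.32 = 67.65 N·m clockwise.
Sack of grain: 23.3 × 9.8 = 228.3 N down at 1.69 m → arm 1.1 m, τ = 228.3 × 1.1 = 251.1 N·m clockwise.
Block: 16.1 × 9.8 = 157.8 N down at 0.16 m → arm 2.63 m, τ = 157.8 × 2.63 = 415 N·m clockwise.
Net moment of the loads = 1889 N·m clockwise.
The upward force F acts at the right end, arm 2.79 m, giving F × 2.79 counterclockwise.
For rotational equilibrium, F × 2.79 = 1889, so F = 1889 / 2.79 = 677 N.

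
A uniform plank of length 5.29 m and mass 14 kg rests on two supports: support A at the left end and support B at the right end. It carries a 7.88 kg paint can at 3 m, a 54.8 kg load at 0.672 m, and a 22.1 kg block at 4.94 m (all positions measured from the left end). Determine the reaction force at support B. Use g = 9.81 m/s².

Sum moments about support A (its reaction then has zero moment arm).
Beam weight: 14 × 9.81 = 137.3 N down at 2.645 m → arm 2.645 m, τ = 137.3 × 2.645 = 363.2 N·m clockwise.
Paint can: 7.88 × 9.81 = 77.3 N down at 3 m → arm 3 m, τ = 77.3 × 3 = 231.9 N·m clockwise.
Load: 54.8 × 9.81 = 537.6 N down at 0.672 m → arm 0.672 m, τ = 537.6 × 0.672 = 361.3 N·m clockwise.
Block: 22.1 × 9.81 = 216.8 N down at 4.94 m → arm 4.94 m, τ = 216.8 × 4.94 = 1071 N·m clockwise.
Net load moment about support A = 2027 N·m clockwise.
Reaction R at support B is upward at 5.29 m, arm 5.29 m → moment R × 5.29 counterclockwise.
Στ = 0 ⇒ R × 5.29 = 2027 ⇒ R = 383 N.

R_B ≈ 383 N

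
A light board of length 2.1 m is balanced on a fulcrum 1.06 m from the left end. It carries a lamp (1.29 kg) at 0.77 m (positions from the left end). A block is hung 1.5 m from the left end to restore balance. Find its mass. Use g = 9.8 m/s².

Take moments about the fulcrum (at 1.06 m from the left end).
Lamp: 1.29 × 9.8 = 12.64 N down at 0.77 m → arm 0.29 m, τ = 12.64 × 0.29 = 3.666 N·m counterclockwise.
Net moment of known loads = 3.666 N·m counterclockwise.
An unknown mass m at 1.5 m has arm 0.44 m; its moment is m·g·0.44 clockwise.
Setting net torque to zero: m × 9.8 × 0.44 = 3.666 → m = 3.666 / (9.8 × 0.44) = 0.85 kg.

m ≈ 0.85 kg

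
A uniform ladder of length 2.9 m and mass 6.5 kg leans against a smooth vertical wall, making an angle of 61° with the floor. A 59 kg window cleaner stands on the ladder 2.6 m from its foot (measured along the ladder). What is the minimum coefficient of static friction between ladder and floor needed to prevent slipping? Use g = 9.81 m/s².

μ_min ≈ 0.475

About the foot of the ladder:
Ladder weight 6.5×9.81 = 63.77 N acts at 1.45 m along the ladder; its horizontal arm is 1.45·cos61° = 0.703 m → τ = 44.83 N·m clockwise.
Window cleaner: 59×9.81 = 578.8 N at 2.6 m → arm 1.261 m → τ = 729.9 N·m clockwise.
Wall normal N acts horizontally at the top; its moment arm is the height L sinθ = 2.9·sin61° = 2.536 m, counterclockwise.
Setting net torque to zero: N × 2.536 = 774.7 → N = 305.5 N.
ΣFx = 0 ⇒ f = N_wall = 305.5 N. ΣFy = 0 ⇒ N_floor = 642.6 N.
μ_min = f / N_floor = 305.5 / 642.6 = 0.475.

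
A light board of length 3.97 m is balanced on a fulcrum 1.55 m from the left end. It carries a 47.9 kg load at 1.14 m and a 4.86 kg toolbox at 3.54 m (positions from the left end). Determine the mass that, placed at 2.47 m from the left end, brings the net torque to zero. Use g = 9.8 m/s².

m ≈ 10.8 kg

Sum moments about the fulcrum (at 1.55 m from the left end) (the support reaction has zero arm there).
Load: 47.9 × 9.8 = 469.4 N down at 1.14 m → arm 0.41 m, τ = 469.4 × 0.41 = 192.5 N·m counterclockwise.
Toolbox: 4.86 × 9.8 = 47.63 N down at 3.54 m → arm 1.99 m, τ = 47.63 × 1.99 = 94.78 N·m clockwise.
Net moment of known loads = 97.72 N·m counterclockwise.
An unknown mass m at 2.47 m has arm 0.92 m; its moment is m·g·0.92 clockwise.
Στ = 0 ⇒ m × 9.8 × 0.92 = 97.72 ⇒ m = 97.72 / (9.8 × 0.92) = 10.8 kg.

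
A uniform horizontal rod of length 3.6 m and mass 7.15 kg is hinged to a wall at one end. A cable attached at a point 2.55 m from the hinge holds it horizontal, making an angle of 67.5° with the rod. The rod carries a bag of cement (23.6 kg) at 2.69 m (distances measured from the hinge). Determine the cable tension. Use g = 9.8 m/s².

Choose the hinge as the axis so the unknown hinge reaction has zero arm there.
Beam weight: 7.15 × 9.8 = 70.07 N down at 1.8 m → arm 1.8 m, τ = 70.07 × 1.8 = 126.1 N·m clockwise.
Bag of cement: 23.6 × 9.8 = 231.3 N down at 2.69 m → arm 2.69 m, τ = 231.3 × 2.69 = 622.2 N·m clockwise.
Total clockwise load moment = 748.3 N·m.
The cable tension T acts at 2.55 m; only its component perpendicular to the rod, T sinθ, produces torque. sin 67.5° = 0.9239.
Setting net torque to zero: T × 2.55 × 0.9239 = 748.3 → T = 748.3 / 2.356 = 318 N.

T ≈ 318 N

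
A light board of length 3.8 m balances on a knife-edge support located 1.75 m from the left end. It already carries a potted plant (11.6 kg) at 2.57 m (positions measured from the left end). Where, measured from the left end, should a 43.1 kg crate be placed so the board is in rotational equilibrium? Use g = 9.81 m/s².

x ≈ 1.53 m from the left end

Sum moments about the knife-edge support (at 1.75 m from the left end) (the support reaction has zero arm there).
Potted plant: 11.6 × 9.81 = 113.8 N down at 2.57 m → arm 0.82 m, τ = 113.8 × 0.82 = 93.32 N·m clockwise.
Net moment of existing loads = 93.32 N·m clockwise.
The crate weighs 43.1 × 9.81 = 422.8 N and must supply an equal counterclockwise moment, so its lever arm about the knife-edge support is 93.32 / 422.8 = 0.221 m.
That puts it at 1.75 − 0.221 = 1.53 m from the left end.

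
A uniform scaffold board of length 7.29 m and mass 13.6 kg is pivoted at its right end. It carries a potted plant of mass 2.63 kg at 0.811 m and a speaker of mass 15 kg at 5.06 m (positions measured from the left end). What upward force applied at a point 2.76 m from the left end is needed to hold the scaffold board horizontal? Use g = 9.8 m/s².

F ≈ 216 N

Taking torques about the right end:
Beam weight: 13.6 × 9.8 = 133.3 N down at 3.645 m → arm 3.645 m, τ = 133.3 × 3.645 = 485.9 N·m counterclockwise.
Potted plant: 2.63 × 9.8 = 25.77 N down at 0.811 m → arm 6.479 m, τ = 25.77 × 6.479 = 167 N·m counterclockwise.
Speaker: 15 × 9.8 = 147 N down at 5.06 m → arm 2.23 m, τ = 147 × 2.23 = 327.8 N·m counterclockwise.
Net moment of the loads = 980.7 N·m counterclockwise.
The upward force F acts at a point 2.76 m from the left end, arm 4.53 m, giving F × 4.53 clockwise.
Στ = 0 ⇒ F × 4.53 = 980.7 ⇒ F = 980.7 / 4.53 = 216 N.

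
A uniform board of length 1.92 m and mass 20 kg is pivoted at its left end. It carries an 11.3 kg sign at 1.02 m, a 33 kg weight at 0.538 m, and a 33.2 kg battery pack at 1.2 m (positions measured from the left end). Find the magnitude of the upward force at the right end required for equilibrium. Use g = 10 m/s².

F ≈ 460 N

Taking torques about the left end:
Beam weight: 20 × 10 = 200 N down at 0.96 m → arm 0.96 m, τ = 200 × 0.96 = 192 N·m clockwise.
Sign: 11.3 × 10 = 113 N down at 1.02 m → arm 1.02 m, τ = 113 × 1.02 = 115.3 N·m clockwise.
Weight: 33 × 10 = 330 N down at 0.538 m → arm 0.538 m, τ = 330 × 0.538 = 177.5 N·m clockwise.
Battery pack: 33.2 × 10 = 332 N down at 1.2 m → arm 1.2 m, τ = 332 × 1.2 = 398.4 N·m clockwise.
Net moment of the loads = 883.2 N·m clockwise.
The upward force F acts at the right end, arm 1.92 m, giving F × 1.92 counterclockwise.
Στ = 0 ⇒ F × 1.92 = 883.2 ⇒ F = 883.2 / 1.92 = 460 N.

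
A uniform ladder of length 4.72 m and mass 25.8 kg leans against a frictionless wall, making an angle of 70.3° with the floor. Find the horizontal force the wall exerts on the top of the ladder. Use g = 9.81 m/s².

Take moments about the foot of the ladder.
Ladder weight 25.8×9.81 = 253.1 N acts at 2.36 m along the ladder; its horizontal arm is 2.36·cos70.3° = 0.7955 m → τ = 201.3 N·m clockwise.
Wall normal N acts horizontally at the top; its moment arm is the height L sinθ = 4.72·sin70.3° = 4.444 m, counterclockwise.
Setting net torque to zero: N × 4.444 = 201.3 → N = 45.3 N.

N_wall ≈ 45.3 N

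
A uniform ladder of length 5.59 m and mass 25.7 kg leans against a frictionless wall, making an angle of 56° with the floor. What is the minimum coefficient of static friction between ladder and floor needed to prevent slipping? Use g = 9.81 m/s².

Taking torques about the foot of the ladder:
Ladder weight 25.7×9.81 = 252.1 N acts at 2.795 m along the ladder; its horizontal arm is 2.795·cos56° = 1.563 m → τ = 394 N·m clockwise.
Wall normal N acts horizontally at the top; its moment arm is the height L sinθ = 5.59·sin56° = 4.634 m, counterclockwise.
Balancing moments: N × 4.634 = 394, giving N = 85.02 N.
ΣFx = 0 ⇒ f = N_wall = 85.02 N. ΣFy = 0 ⇒ N_floor = 252.1 N.
μ_min = f / N_floor = 85.02 / 252.1 = 0.337.

μ_min ≈ 0.337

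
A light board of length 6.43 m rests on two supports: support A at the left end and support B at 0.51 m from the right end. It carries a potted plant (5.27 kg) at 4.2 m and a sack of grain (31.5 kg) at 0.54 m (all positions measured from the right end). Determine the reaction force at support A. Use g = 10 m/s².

R_A ≈ 34.4 N

Take moments about support B.
Potted plant: 5.27 × 10 = 52.7 N down at 4.2 m → arm 3.69 m, τ = 52.7 × 3.69 = 194.5 N·m counterclockwise.
Sack of grain: 31.5 × 10 = 315 N down at 0.54 m → arm 0.03 m, τ = 315 × 0.03 = 9.45 N·m counterclockwise.
Net load moment about support B = 203.9 N·m counterclockwise.
Reaction R at support A is upward at 6.43 m, arm 5.92 m → moment R × 5.92 clockwise.
Στ = 0 ⇒ R × 5.92 = 203.9 ⇒ R = 34.4 N.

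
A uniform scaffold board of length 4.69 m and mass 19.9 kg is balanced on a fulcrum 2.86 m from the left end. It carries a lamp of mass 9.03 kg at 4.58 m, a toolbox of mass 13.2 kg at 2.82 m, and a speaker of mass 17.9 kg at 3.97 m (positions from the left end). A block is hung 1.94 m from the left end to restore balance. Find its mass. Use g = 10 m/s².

m ≈ 26.8 kg

Sum moments about the fulcrum (at 2.86 m from the left end) (the support reaction has zero arm there).
Beam weight: 19.9 × 10 = 199 N down at 2.345 m → arm 0.515 m, τ = 199 × 0.515 = 102.5 N·m counterclockwise.
Lamp: 9.03 × 10 = 90.3 N down at 4.58 m → arm 1.72 m, τ = 90.3 × 1.72 = 155.3 N·m clockwise.
Toolbox: 13.2 × 10 = 132 N down at 2.82 m → arm 0.04 m, τ = 132 × 0.04 = 5.28 N·m counterclockwise.
Speaker: 17.9 × 10 = 179 N down at 3.97 m → arm 1.11 m, τ = 179 × 1.11 = 198.7 N·m clockwise.
Net moment of known loads = 246.2 N·m clockwise.
An unknown mass m at 1.94 m has arm 0.92 m; its moment is m·g·0.92 counterclockwise.
Balancing moments: m × 10 × 0.92 = 246.2, giving m = 246.2 / (10 × 0.92) = 26.8 kg.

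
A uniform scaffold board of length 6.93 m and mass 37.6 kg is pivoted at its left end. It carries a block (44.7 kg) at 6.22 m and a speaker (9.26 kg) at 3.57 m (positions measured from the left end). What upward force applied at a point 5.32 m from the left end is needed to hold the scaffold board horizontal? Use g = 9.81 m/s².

F ≈ 814 N

Sum moments about the left end (the unknown pivot reaction has zero arm there).
Beam weight: 37.6 × 9.81 = 368.9 N down at 3.465 m → arm 3.465 m, τ = 368.9 × 3.465 = 1278 N·m clockwise.
Block: 44.7 × 9.81 = 438.5 N down at 6.22 m → arm 6.22 m, τ = 438.5 × 6.22 = 2727 N·m clockwise.
Speaker: 9.26 × 9.81 = 90.84 N down at 3.57 m → arm 3.57 m, τ = 90.84 × 3.57 = 324.3 N·m clockwise.
Net moment of the loads = 4329 N·m clockwise.
The upward force F acts at a point 5.32 m from the left end, arm 5.32 m, giving F × 5.32 counterclockwise.
For rotational equilibrium, F × 5.32 = 4329, so F = 4329 / 5.32 = 814 N.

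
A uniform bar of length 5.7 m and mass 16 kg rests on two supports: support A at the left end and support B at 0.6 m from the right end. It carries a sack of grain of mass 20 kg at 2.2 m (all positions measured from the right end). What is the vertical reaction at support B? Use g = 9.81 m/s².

Sum moments about support A (its reaction then has zero moment arm).
Beam weight: 16 × 9.81 = 157 N down at 2.85 m → arm 2.85 m, τ = 157 × 2.85 = 447.4 N·m clockwise.
Sack of grain: 20 × 9.81 = 196.2 N down at 2.2 m → arm 3.5 m, τ = 196.2 × 3.5 = 686.7 N·m clockwise.
Net load moment about support A = 1134 N·m clockwise.
Reaction R at support B is upward at 0.6 m, arm 5.1 m → moment R × 5.1 counterclockwise.
Setting net torque to zero: R × 5.1 = 1134 → R = 222 N.

R_B ≈ 222 N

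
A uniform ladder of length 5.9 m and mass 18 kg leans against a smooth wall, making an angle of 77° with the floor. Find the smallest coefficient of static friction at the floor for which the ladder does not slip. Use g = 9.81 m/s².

About the foot of the ladder:
Ladder weight 18×9.81 = 176.6 N acts at 2.95 m along the ladder; its horizontal arm is 2.95·cos77° = 0.6636 m → τ = 117.2 N·m clockwise.
Wall normal N acts horizontally at the top; its moment arm is the height L sinθ = 5.9·sin77° = 5.749 m, counterclockwise.
For rotational equilibrium, N × 5.749 = 117.2, so N = 20.39 N.
ΣFx = 0 ⇒ f = N_wall = 20.39 N. ΣFy = 0 ⇒ N_floor = 176.6 N.
μ_min = f / N_floor = 20.39 / 176.6 = 0.115.

μ_min ≈ 0.115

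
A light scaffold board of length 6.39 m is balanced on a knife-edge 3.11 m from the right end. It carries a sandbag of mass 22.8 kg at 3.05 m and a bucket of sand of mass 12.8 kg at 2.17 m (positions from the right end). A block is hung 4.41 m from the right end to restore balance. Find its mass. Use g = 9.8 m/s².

m ≈ 10.3 kg

Taking torques about the knife-edge (at 3.11 m from the right end):
Sandbag: 22.8 × 9.8 = 223.4 N down at 3.05 m → arm 0.06 m, τ = 223.4 × 0.06 = 13.4 N·m clockwise.
Bucket of sand: 12.8 × 9.8 = 125.4 N down at 2.17 m → arm 0.94 m, τ = 125.4 × 0.94 = 117.9 N·m clockwise.
Net moment of known loads = 131.3 N·m clockwise.
An unknown mass m at 4.41 m has arm 1.3 m; its moment is m·g·1.3 counterclockwise.
For rotational equilibrium, m × 9.8 × 1.3 = 131.3, so m = 131.3 / (9.8 × 1.3) = 10.3 kg.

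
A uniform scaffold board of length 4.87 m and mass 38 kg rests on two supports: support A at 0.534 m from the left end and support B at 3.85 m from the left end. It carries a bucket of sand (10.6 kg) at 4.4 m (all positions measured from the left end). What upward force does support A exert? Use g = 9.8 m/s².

R_A ≈ 142 N

About support B:
Beam weight: 38 × 9.8 = 372.4 N down at 2.435 m → arm 1.415 m, τ = 372.4 × 1.415 = 526.9 N·m counterclockwise.
Bucket of sand: 10.6 × 9.8 = 103.9 N down at 4.4 m → arm 0.55 m, τ = 103.9 × 0.55 = 57.15 N·m clockwise.
Net load moment about support B = 469.8 N·m counterclockwise.
Reaction R at support A is upward at 0.534 m, arm 3.316 m → moment R × 3.316 clockwise.
For rotational equilibrium, R × 3.316 = 469.8, so R = 142 N.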